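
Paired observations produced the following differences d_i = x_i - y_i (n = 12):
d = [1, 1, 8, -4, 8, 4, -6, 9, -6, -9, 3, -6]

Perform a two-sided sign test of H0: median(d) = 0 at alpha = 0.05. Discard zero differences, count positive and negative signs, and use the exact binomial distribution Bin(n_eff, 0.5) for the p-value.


Step 1: Discard zero differences. Original n = 12; n_eff = number of nonzero differences = 12.
Nonzero differences (with sign): +1, +1, +8, -4, +8, +4, -6, +9, -6, -9, +3, -6
Step 2: Count signs: positive = 7, negative = 5.
Step 3: Under H0: P(positive) = 0.5, so the number of positives S ~ Bin(12, 0.5).
Step 4: Two-sided exact p-value = sum of Bin(12,0.5) probabilities at or below the observed probability = 0.774414.
Step 5: alpha = 0.05. fail to reject H0.

n_eff = 12, pos = 7, neg = 5, p = 0.774414, fail to reject H0.


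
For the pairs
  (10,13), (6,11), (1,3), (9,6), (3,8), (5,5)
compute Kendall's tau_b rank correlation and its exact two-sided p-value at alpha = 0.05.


Step 1: Enumerate the 15 unordered pairs (i,j) with i<j and classify each by sign(x_j-x_i) * sign(y_j-y_i).
  (1,2):dx=-4,dy=-2->C; (1,3):dx=-9,dy=-10->C; (1,4):dx=-1,dy=-7->C; (1,5):dx=-7,dy=-5->C
  (1,6):dx=-5,dy=-8->C; (2,3):dx=-5,dy=-8->C; (2,4):dx=+3,dy=-5->D; (2,5):dx=-3,dy=-3->C
  (2,6):dx=-1,dy=-6->C; (3,4):dx=+8,dy=+3->C; (3,5):dx=+2,dy=+5->C; (3,6):dx=+4,dy=+2->C
  (4,5):dx=-6,dy=+2->D; (4,6):dx=-4,dy=-1->C; (5,6):dx=+2,dy=-3->D
Step 2: C = 12, D = 3, total pairs = 15.
Step 3: tau = (C - D)/(n(n-1)/2) = (12 - 3)/15 = 0.600000.
Step 4: Exact two-sided p-value (enumerate n! = 720 permutations of y under H0): p = 0.136111.
Step 5: alpha = 0.05. fail to reject H0.

tau_b = 0.6000 (C=12, D=3), p = 0.136111, fail to reject H0.


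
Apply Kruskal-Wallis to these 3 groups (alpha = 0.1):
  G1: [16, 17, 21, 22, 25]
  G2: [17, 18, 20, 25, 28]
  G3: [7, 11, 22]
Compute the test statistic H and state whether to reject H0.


Step 1: Combine all N = 13 observations and assign midranks.
sorted (value, group, rank): (7,G3,1), (11,G3,2), (16,G1,3), (17,G1,4.5), (17,G2,4.5), (18,G2,6), (20,G2,7), (21,G1,8), (22,G1,9.5), (22,G3,9.5), (25,G1,11.5), (25,G2,11.5), (28,G2,13)
Step 2: Sum ranks within each group.
R_1 = 36.5 (n_1 = 5)
R_2 = 42 (n_2 = 5)
R_3 = 12.5 (n_3 = 3)
Step 3: H = 12/(N(N+1)) * sum(R_i^2/n_i) - 3(N+1)
     = 12/(13*14) * (36.5^2/5 + 42^2/5 + 12.5^2/3) - 3*14
     = 0.065934 * 671.333 - 42
     = 2.263736.
Step 4: Ties present; correction factor C = 1 - 18/(13^3 - 13) = 0.991758. Corrected H = 2.263736 / 0.991758 = 2.282548.
Step 5: Under H0, H ~ chi^2(2); p-value = 0.319412.
Step 6: alpha = 0.1. fail to reject H0.

H = 2.2825, df = 2, p = 0.319412, fail to reject H0.


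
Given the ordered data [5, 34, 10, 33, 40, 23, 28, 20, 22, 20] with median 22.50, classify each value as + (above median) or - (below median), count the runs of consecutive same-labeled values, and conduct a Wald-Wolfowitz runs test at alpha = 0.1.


Step 1: Compute median = 22.50; label A = above, B = below.
Labels in order: BABAAAABBB  (n_A = 5, n_B = 5)
Step 2: Count runs R = 5.
Step 3: Under H0 (random ordering), E[R] = 2*n_A*n_B/(n_A+n_B) + 1 = 2*5*5/10 + 1 = 6.0000.
        Var[R] = 2*n_A*n_B*(2*n_A*n_B - n_A - n_B) / ((n_A+n_B)^2 * (n_A+n_B-1)) = 2000/900 = 2.2222.
        SD[R] = 1.4907.
Step 4: Continuity-corrected z = (R + 0.5 - E[R]) / SD[R] = (5 + 0.5 - 6.0000) / 1.4907 = -0.3354.
Step 5: Two-sided p-value via normal approximation = 2*(1 - Phi(|z|)) = 0.737316.
Step 6: alpha = 0.1. fail to reject H0.

R = 5, z = -0.3354, p = 0.737316, fail to reject H0.


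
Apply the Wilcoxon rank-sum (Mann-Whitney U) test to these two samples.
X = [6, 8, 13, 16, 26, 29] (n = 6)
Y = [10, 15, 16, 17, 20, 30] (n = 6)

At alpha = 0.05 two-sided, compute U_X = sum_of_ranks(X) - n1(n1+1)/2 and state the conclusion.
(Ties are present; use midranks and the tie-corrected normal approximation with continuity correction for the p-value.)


Step 1: Combine and sort all 12 observations; assign midranks.
sorted (value, group): (6,X), (8,X), (10,Y), (13,X), (15,Y), (16,X), (16,Y), (17,Y), (20,Y), (26,X), (29,X), (30,Y)
ranks: 6->1, 8->2, 10->3, 13->4, 15->5, 16->6.5, 16->6.5, 17->8, 20->9, 26->10, 29->11, 30->12
Step 2: Rank sum for X: R1 = 1 + 2 + 4 + 6.5 + 10 + 11 = 34.5.
Step 3: U_X = R1 - n1(n1+1)/2 = 34.5 - 6*7/2 = 34.5 - 21 = 13.5.
       U_Y = n1*n2 - U_X = 36 - 13.5 = 22.5.
Step 4: Ties are present, so use the tie-corrected normal approximation (with continuity correction) for the p-value.
Step 5: p-value = 0.521110; compare to alpha = 0.05. fail to reject H0.

U_X = 13.5, p = 0.521110, fail to reject H0 at alpha = 0.05.


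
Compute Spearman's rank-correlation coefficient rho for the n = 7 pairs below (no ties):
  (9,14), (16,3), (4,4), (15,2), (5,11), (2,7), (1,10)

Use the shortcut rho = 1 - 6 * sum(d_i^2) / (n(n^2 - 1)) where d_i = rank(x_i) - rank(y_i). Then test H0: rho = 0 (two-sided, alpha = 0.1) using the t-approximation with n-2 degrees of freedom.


Step 1: Rank x and y separately (midranks; no ties here).
rank(x): 9->5, 16->7, 4->3, 15->6, 5->4, 2->2, 1->1
rank(y): 14->7, 3->2, 4->3, 2->1, 11->6, 7->4, 10->5
Step 2: d_i = R_x(i) - R_y(i); compute d_i^2.
  (5-7)^2=4, (7-2)^2=25, (3-3)^2=0, (6-1)^2=25, (4-6)^2=4, (2-4)^2=4, (1-5)^2=16
sum(d^2) = 78.
Step 3: rho = 1 - 6*78 / (7*(7^2 - 1)) = 1 - 468/336 = -0.392857.
Step 4: Under H0, t = rho * sqrt((n-2)/(1-rho^2)) = -0.9553 ~ t(5).
Step 5: Two-sided p-value from the t-distribution with 5 df = 0.383317.
Step 6: alpha = 0.1. fail to reject H0.

rho = -0.3929, p = 0.383317, fail to reject H0 at alpha = 0.1.


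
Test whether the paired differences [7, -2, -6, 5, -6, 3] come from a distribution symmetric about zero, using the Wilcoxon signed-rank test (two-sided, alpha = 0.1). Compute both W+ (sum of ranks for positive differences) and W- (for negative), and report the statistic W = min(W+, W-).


Step 1: Drop any zero differences (none here) and take |d_i|.
|d| = [7, 2, 6, 5, 6, 3]
Step 2: Midrank |d_i| (ties get averaged ranks).
ranks: |7|->6, |2|->1, |6|->4.5, |5|->3, |6|->4.5, |3|->2
Step 3: Attach original signs; sum ranks with positive sign and with negative sign.
W+ = 6 + 3 + 2 = 11
W- = 1 + 4.5 + 4.5 = 10
(Check: W+ + W- = 21 should equal n(n+1)/2 = 21.)
Step 4: Test statistic W = min(W+, W-) = 10.
Step 5: Ties in |d|, so use the tie-corrected normal approximation.
        E[W] = n(n+1)/4 = 6*7/4 = 10.5.
        Tie groups: |d|=6 (t=2); sum(t^3 - t) = 6.
        Var[W] = n(n+1)(2n+1)/24 - sum(t^3-t)/48 = 546/24 - 6/48 = 22.625.
        z = (W - E[W]) / sqrt(Var[W]) = (10 - 10.5) / 4.7566 = -0.1051.
        Two-sided p = 2*Phi(z) = 0.916282.
Step 6: alpha = 0.1. fail to reject H0.

W+ = 11, W- = 10, W = min = 10, p = 0.916282, fail to reject H0.


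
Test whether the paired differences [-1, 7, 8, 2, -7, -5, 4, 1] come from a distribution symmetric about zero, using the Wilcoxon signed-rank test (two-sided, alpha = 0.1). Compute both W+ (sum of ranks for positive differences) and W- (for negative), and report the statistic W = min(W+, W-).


Step 1: Drop any zero differences (none here) and take |d_i|.
|d| = [1, 7, 8, 2, 7, 5, 4, 1]
Step 2: Midrank |d_i| (ties get averaged ranks).
ranks: |1|->1.5, |7|->6.5, |8|->8, |2|->3, |7|->6.5, |5|->5, |4|->4, |1|->1.5
Step 3: Attach original signs; sum ranks with positive sign and with negative sign.
W+ = 6.5 + 8 + 3 + 4 + 1.5 = 23
W- = 1.5 + 6.5 + 5 = 13
(Check: W+ + W- = 36 should equal n(n+1)/2 = 36.)
Step 4: Test statistic W = min(W+, W-) = 13.
Step 5: Ties in |d|, so use the tie-corrected normal approximation.
        E[W] = n(n+1)/4 = 8*9/4 = 18.
        Tie groups: |d|=1 (t=2), |d|=7 (t=2); sum(t^3 - t) = 12.
        Var[W] = n(n+1)(2n+1)/24 - sum(t^3-t)/48 = 1224/24 - 12/48 = 50.75.
        z = (W - E[W]) / sqrt(Var[W]) = (13 - 18) / 7.1239 = -0.7019.
        Two-sided p = 2*Phi(z) = 0.482765.
Step 6: alpha = 0.1. fail to reject H0.

W+ = 23, W- = 13, W = min = 13, p = 0.482765, fail to reject H0.


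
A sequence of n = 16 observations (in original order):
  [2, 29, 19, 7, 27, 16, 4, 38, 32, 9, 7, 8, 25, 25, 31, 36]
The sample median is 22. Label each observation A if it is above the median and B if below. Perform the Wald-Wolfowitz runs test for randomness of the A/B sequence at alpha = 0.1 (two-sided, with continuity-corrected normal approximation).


Step 1: Compute median = 22; label A = above, B = below.
Labels in order: BABBABBAABBBAAAA  (n_A = 8, n_B = 8)
Step 2: Count runs R = 8.
Step 3: Under H0 (random ordering), E[R] = 2*n_A*n_B/(n_A+n_B) + 1 = 2*8*8/16 + 1 = 9.0000.
        Var[R] = 2*n_A*n_B*(2*n_A*n_B - n_A - n_B) / ((n_A+n_B)^2 * (n_A+n_B-1)) = 14336/3840 = 3.7333.
        SD[R] = 1.9322.
Step 4: Continuity-corrected z = (R + 0.5 - E[R]) / SD[R] = (8 + 0.5 - 9.0000) / 1.9322 = -0.2588.
Step 5: Two-sided p-value via normal approximation = 2*(1 - Phi(|z|)) = 0.795809.
Step 6: alpha = 0.1. fail to reject H0.

R = 8, z = -0.2588, p = 0.795809, fail to reject H0.


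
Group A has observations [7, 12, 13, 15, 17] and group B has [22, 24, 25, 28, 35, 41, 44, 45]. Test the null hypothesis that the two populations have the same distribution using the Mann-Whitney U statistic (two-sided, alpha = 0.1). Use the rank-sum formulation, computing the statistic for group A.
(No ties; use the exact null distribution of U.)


Step 1: Combine and sort all 13 observations; assign midranks.
sorted (value, group): (7,X), (12,X), (13,X), (15,X), (17,X), (22,Y), (24,Y), (25,Y), (28,Y), (35,Y), (41,Y), (44,Y), (45,Y)
ranks: 7->1, 12->2, 13->3, 15->4, 17->5, 22->6, 24->7, 25->8, 28->9, 35->10, 41->11, 44->12, 45->13
Step 2: Rank sum for X: R1 = 1 + 2 + 3 + 4 + 5 = 15.
Step 3: U_X = R1 - n1(n1+1)/2 = 15 - 5*6/2 = 15 - 15 = 0.
       U_Y = n1*n2 - U_X = 40 - 0 = 40.
Step 4: No ties, so the exact null distribution of U (based on enumerating the C(13,5) = 1287 equally likely rank assignments) gives the two-sided p-value.
Step 5: p-value = 0.001554; compare to alpha = 0.1. reject H0.

U_X = 0, p = 0.001554, reject H0 at alpha = 0.1.


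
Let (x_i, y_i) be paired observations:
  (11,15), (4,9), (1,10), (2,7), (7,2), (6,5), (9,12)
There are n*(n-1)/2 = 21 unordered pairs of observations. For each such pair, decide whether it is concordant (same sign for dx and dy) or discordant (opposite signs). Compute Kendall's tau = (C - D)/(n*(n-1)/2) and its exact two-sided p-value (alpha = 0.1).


Step 1: Enumerate the 21 unordered pairs (i,j) with i<j and classify each by sign(x_j-x_i) * sign(y_j-y_i).
  (1,2):dx=-7,dy=-6->C; (1,3):dx=-10,dy=-5->C; (1,4):dx=-9,dy=-8->C; (1,5):dx=-4,dy=-13->C
  (1,6):dx=-5,dy=-10->C; (1,7):dx=-2,dy=-3->C; (2,3):dx=-3,dy=+1->D; (2,4):dx=-2,dy=-2->C
  (2,5):dx=+3,dy=-7->D; (2,6):dx=+2,dy=-4->D; (2,7):dx=+5,dy=+3->C; (3,4):dx=+1,dy=-3->D
  (3,5):dx=+6,dy=-8->D; (3,6):dx=+5,dy=-5->D; (3,7):dx=+8,dy=+2->C; (4,5):dx=+5,dy=-5->D
  (4,6):dx=+4,dy=-2->D; (4,7):dx=+7,dy=+5->C; (5,6):dx=-1,dy=+3->D; (5,7):dx=+2,dy=+10->C
  (6,7):dx=+3,dy=+7->C
Step 2: C = 12, D = 9, total pairs = 21.
Step 3: tau = (C - D)/(n(n-1)/2) = (12 - 9)/21 = 0.142857.
Step 4: Exact two-sided p-value (enumerate n! = 5040 permutations of y under H0): p = 0.772619.
Step 5: alpha = 0.1. fail to reject H0.

tau_b = 0.1429 (C=12, D=9), p = 0.772619, fail to reject H0.


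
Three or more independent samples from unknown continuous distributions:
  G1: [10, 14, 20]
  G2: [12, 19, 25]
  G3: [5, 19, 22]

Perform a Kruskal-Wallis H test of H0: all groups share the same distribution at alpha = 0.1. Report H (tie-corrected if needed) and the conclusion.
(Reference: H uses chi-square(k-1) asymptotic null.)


Step 1: Combine all N = 9 observations and assign midranks.
sorted (value, group, rank): (5,G3,1), (10,G1,2), (12,G2,3), (14,G1,4), (19,G2,5.5), (19,G3,5.5), (20,G1,7), (22,G3,8), (25,G2,9)
Step 2: Sum ranks within each group.
R_1 = 13 (n_1 = 3)
R_2 = 17.5 (n_2 = 3)
R_3 = 14.5 (n_3 = 3)
Step 3: H = 12/(N(N+1)) * sum(R_i^2/n_i) - 3(N+1)
     = 12/(9*10) * (13^2/3 + 17.5^2/3 + 14.5^2/3) - 3*10
     = 0.133333 * 228.5 - 30
     = 0.466667.
Step 4: Ties present; correction factor C = 1 - 6/(9^3 - 9) = 0.991667. Corrected H = 0.466667 / 0.991667 = 0.470588.
Step 5: Under H0, H ~ chi^2(2); p-value = 0.790338.
Step 6: alpha = 0.1. fail to reject H0.

H = 0.4706, df = 2, p = 0.790338, fail to reject H0.


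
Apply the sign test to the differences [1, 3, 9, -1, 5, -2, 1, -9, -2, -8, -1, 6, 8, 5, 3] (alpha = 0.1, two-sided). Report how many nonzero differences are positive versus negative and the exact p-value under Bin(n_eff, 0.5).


Step 1: Discard zero differences. Original n = 15; n_eff = number of nonzero differences = 15.
Nonzero differences (with sign): +1, +3, +9, -1, +5, -2, +1, -9, -2, -8, -1, +6, +8, +5, +3
Step 2: Count signs: positive = 9, negative = 6.
Step 3: Under H0: P(positive) = 0.5, so the number of positives S ~ Bin(15, 0.5).
Step 4: Two-sided exact p-value = sum of Bin(15,0.5) probabilities at or below the observed probability = 0.607239.
Step 5: alpha = 0.1. fail to reject H0.

n_eff = 15, pos = 9, neg = 6, p = 0.607239, fail to reject H0.


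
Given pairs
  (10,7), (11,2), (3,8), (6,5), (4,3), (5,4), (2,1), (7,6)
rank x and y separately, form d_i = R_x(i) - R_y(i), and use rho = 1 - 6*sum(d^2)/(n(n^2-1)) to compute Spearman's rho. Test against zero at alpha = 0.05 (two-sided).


Step 1: Rank x and y separately (midranks; no ties here).
rank(x): 10->7, 11->8, 3->2, 6->5, 4->3, 5->4, 2->1, 7->6
rank(y): 7->7, 2->2, 8->8, 5->5, 3->3, 4->4, 1->1, 6->6
Step 2: d_i = R_x(i) - R_y(i); compute d_i^2.
  (7-7)^2=0, (8-2)^2=36, (2-8)^2=36, (5-5)^2=0, (3-3)^2=0, (4-4)^2=0, (1-1)^2=0, (6-6)^2=0
sum(d^2) = 72.
Step 3: rho = 1 - 6*72 / (8*(8^2 - 1)) = 1 - 432/504 = 0.142857.
Step 4: Under H0, t = rho * sqrt((n-2)/(1-rho^2)) = 0.3536 ~ t(6).
Step 5: Two-sided p-value from the t-distribution with 6 df = 0.735765.
Step 6: alpha = 0.05. fail to reject H0.

rho = 0.1429, p = 0.735765, fail to reject H0 at alpha = 0.05.


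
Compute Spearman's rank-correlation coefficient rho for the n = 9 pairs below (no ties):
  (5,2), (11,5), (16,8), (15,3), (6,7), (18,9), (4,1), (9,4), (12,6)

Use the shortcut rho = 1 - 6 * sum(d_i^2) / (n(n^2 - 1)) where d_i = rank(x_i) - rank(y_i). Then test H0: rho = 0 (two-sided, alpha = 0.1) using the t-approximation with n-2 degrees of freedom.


Step 1: Rank x and y separately (midranks; no ties here).
rank(x): 5->2, 11->5, 16->8, 15->7, 6->3, 18->9, 4->1, 9->4, 12->6
rank(y): 2->2, 5->5, 8->8, 3->3, 7->7, 9->9, 1->1, 4->4, 6->6
Step 2: d_i = R_x(i) - R_y(i); compute d_i^2.
  (2-2)^2=0, (5-5)^2=0, (8-8)^2=0, (7-3)^2=16, (3-7)^2=16, (9-9)^2=0, (1-1)^2=0, (4-4)^2=0, (6-6)^2=0
sum(d^2) = 32.
Step 3: rho = 1 - 6*32 / (9*(9^2 - 1)) = 1 - 192/720 = 0.733333.
Step 4: Under H0, t = rho * sqrt((n-2)/(1-rho^2)) = 2.8538 ~ t(7).
Step 5: Two-sided p-value from the t-distribution with 7 df = 0.024554.
Step 6: alpha = 0.1. reject H0.

rho = 0.7333, p = 0.024554, reject H0 at alpha = 0.1.


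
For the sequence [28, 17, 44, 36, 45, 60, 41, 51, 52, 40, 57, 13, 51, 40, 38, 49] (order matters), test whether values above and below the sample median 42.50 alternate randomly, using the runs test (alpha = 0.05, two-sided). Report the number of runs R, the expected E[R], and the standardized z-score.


Step 1: Compute median = 42.50; label A = above, B = below.
Labels in order: BBABAABAABABABBA  (n_A = 8, n_B = 8)
Step 2: Count runs R = 12.
Step 3: Under H0 (random ordering), E[R] = 2*n_A*n_B/(n_A+n_B) + 1 = 2*8*8/16 + 1 = 9.0000.
        Var[R] = 2*n_A*n_B*(2*n_A*n_B - n_A - n_B) / ((n_A+n_B)^2 * (n_A+n_B-1)) = 14336/3840 = 3.7333.
        SD[R] = 1.9322.
Step 4: Continuity-corrected z = (R - 0.5 - E[R]) / SD[R] = (12 - 0.5 - 9.0000) / 1.9322 = 1.2939.
Step 5: Two-sided p-value via normal approximation = 2*(1 - Phi(|z|)) = 0.195709.
Step 6: alpha = 0.05. fail to reject H0.

R = 12, z = 1.2939, p = 0.195709, fail to reject H0.


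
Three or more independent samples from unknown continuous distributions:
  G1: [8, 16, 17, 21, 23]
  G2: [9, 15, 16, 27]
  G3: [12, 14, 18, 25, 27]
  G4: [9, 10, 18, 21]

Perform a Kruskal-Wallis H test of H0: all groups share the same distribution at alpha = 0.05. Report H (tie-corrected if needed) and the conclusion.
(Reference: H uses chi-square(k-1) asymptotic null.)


Step 1: Combine all N = 18 observations and assign midranks.
sorted (value, group, rank): (8,G1,1), (9,G2,2.5), (9,G4,2.5), (10,G4,4), (12,G3,5), (14,G3,6), (15,G2,7), (16,G1,8.5), (16,G2,8.5), (17,G1,10), (18,G3,11.5), (18,G4,11.5), (21,G1,13.5), (21,G4,13.5), (23,G1,15), (25,G3,16), (27,G2,17.5), (27,G3,17.5)
Step 2: Sum ranks within each group.
R_1 = 48 (n_1 = 5)
R_2 = 35.5 (n_2 = 4)
R_3 = 56 (n_3 = 5)
R_4 = 31.5 (n_4 = 4)
Step 3: H = 12/(N(N+1)) * sum(R_i^2/n_i) - 3(N+1)
     = 12/(18*19) * (48^2/5 + 35.5^2/4 + 56^2/5 + 31.5^2/4) - 3*19
     = 0.035088 * 1651.12 - 57
     = 0.934211.
Step 4: Ties present; correction factor C = 1 - 30/(18^3 - 18) = 0.994840. Corrected H = 0.934211 / 0.994840 = 0.939056.
Step 5: Under H0, H ~ chi^2(3); p-value = 0.815994.
Step 6: alpha = 0.05. fail to reject H0.

H = 0.9391, df = 3, p = 0.815994, fail to reject H0.


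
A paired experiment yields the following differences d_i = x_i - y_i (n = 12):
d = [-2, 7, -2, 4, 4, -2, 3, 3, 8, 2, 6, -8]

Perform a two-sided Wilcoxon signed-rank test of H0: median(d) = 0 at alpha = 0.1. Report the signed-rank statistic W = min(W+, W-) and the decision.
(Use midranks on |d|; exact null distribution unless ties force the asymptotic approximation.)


Step 1: Drop any zero differences (none here) and take |d_i|.
|d| = [2, 7, 2, 4, 4, 2, 3, 3, 8, 2, 6, 8]
Step 2: Midrank |d_i| (ties get averaged ranks).
ranks: |2|->2.5, |7|->10, |2|->2.5, |4|->7.5, |4|->7.5, |2|->2.5, |3|->5.5, |3|->5.5, |8|->11.5, |2|->2.5, |6|->9, |8|->11.5
Step 3: Attach original signs; sum ranks with positive sign and with negative sign.
W+ = 10 + 7.5 + 7.5 + 5.5 + 5.5 + 11.5 + 2.5 + 9 = 59
W- = 2.5 + 2.5 + 2.5 + 11.5 = 19
(Check: W+ + W- = 78 should equal n(n+1)/2 = 78.)
Step 4: Test statistic W = min(W+, W-) = 19.
Step 5: Ties in |d|, so use the tie-corrected normal approximation.
        E[W] = n(n+1)/4 = 12*13/4 = 39.
        Tie groups: |d|=2 (t=4), |d|=3 (t=2), |d|=4 (t=2), |d|=8 (t=2); sum(t^3 - t) = 78.
        Var[W] = n(n+1)(2n+1)/24 - sum(t^3-t)/48 = 3900/24 - 78/48 = 160.875.
        z = (W - E[W]) / sqrt(Var[W]) = (19 - 39) / 12.6837 = -1.5768.
        Two-sided p = 2*Phi(z) = 0.114834.
Step 6: alpha = 0.1. fail to reject H0.

W+ = 59, W- = 19, W = min = 19, p = 0.114834, fail to reject H0.


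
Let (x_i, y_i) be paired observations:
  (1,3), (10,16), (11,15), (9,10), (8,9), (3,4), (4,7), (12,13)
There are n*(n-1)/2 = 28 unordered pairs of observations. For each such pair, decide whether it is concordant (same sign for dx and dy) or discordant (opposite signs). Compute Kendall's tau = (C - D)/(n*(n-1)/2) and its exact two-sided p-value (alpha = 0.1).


Step 1: Enumerate the 28 unordered pairs (i,j) with i<j and classify each by sign(x_j-x_i) * sign(y_j-y_i).
  (1,2):dx=+9,dy=+13->C; (1,3):dx=+10,dy=+12->C; (1,4):dx=+8,dy=+7->C; (1,5):dx=+7,dy=+6->C
  (1,6):dx=+2,dy=+1->C; (1,7):dx=+3,dy=+4->C; (1,8):dx=+11,dy=+10->C; (2,3):dx=+1,dy=-1->D
  (2,4):dx=-1,dy=-6->C; (2,5):dx=-2,dy=-7->C; (2,6):dx=-7,dy=-12->C; (2,7):dx=-6,dy=-9->C
  (2,8):dx=+2,dy=-3->D; (3,4):dx=-2,dy=-5->C; (3,5):dx=-3,dy=-6->C; (3,6):dx=-8,dy=-11->C
  (3,7):dx=-7,dy=-8->C; (3,8):dx=+1,dy=-2->D; (4,5):dx=-1,dy=-1->C; (4,6):dx=-6,dy=-6->C
  (4,7):dx=-5,dy=-3->C; (4,8):dx=+3,dy=+3->C; (5,6):dx=-5,dy=-5->C; (5,7):dx=-4,dy=-2->C
  (5,8):dx=+4,dy=+4->C; (6,7):dx=+1,dy=+3->C; (6,8):dx=+9,dy=+9->C; (7,8):dx=+8,dy=+6->C
Step 2: C = 25, D = 3, total pairs = 28.
Step 3: tau = (C - D)/(n(n-1)/2) = (25 - 3)/28 = 0.785714.
Step 4: Exact two-sided p-value (enumerate n! = 40320 permutations of y under H0): p = 0.005506.
Step 5: alpha = 0.1. reject H0.

tau_b = 0.7857 (C=25, D=3), p = 0.005506, reject H0.


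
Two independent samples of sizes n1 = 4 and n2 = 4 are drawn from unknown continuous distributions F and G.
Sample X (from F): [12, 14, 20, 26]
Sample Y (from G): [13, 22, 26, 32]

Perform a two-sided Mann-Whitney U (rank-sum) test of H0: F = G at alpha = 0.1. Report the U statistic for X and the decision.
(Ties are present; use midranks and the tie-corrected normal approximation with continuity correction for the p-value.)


Step 1: Combine and sort all 8 observations; assign midranks.
sorted (value, group): (12,X), (13,Y), (14,X), (20,X), (22,Y), (26,X), (26,Y), (32,Y)
ranks: 12->1, 13->2, 14->3, 20->4, 22->5, 26->6.5, 26->6.5, 32->8
Step 2: Rank sum for X: R1 = 1 + 3 + 4 + 6.5 = 14.5.
Step 3: U_X = R1 - n1(n1+1)/2 = 14.5 - 4*5/2 = 14.5 - 10 = 4.5.
       U_Y = n1*n2 - U_X = 16 - 4.5 = 11.5.
Step 4: Ties are present, so use the tie-corrected normal approximation (with continuity correction) for the p-value.
Step 5: p-value = 0.383630; compare to alpha = 0.1. fail to reject H0.

U_X = 4.5, p = 0.383630, fail to reject H0 at alpha = 0.1.


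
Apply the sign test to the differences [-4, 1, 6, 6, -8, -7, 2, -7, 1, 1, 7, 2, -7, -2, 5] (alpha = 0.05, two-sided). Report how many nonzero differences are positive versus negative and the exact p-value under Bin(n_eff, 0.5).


Step 1: Discard zero differences. Original n = 15; n_eff = number of nonzero differences = 15.
Nonzero differences (with sign): -4, +1, +6, +6, -8, -7, +2, -7, +1, +1, +7, +2, -7, -2, +5
Step 2: Count signs: positive = 9, negative = 6.
Step 3: Under H0: P(positive) = 0.5, so the number of positives S ~ Bin(15, 0.5).
Step 4: Two-sided exact p-value = sum of Bin(15,0.5) probabilities at or below the observed probability = 0.607239.
Step 5: alpha = 0.05. fail to reject H0.

n_eff = 15, pos = 9, neg = 6, p = 0.607239, fail to reject H0.


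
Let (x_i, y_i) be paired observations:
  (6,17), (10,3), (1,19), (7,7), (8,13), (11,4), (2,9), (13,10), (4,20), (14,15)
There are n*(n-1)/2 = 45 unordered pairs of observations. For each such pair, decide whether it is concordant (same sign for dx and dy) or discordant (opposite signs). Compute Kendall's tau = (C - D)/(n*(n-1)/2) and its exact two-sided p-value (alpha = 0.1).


Step 1: Enumerate the 45 unordered pairs (i,j) with i<j and classify each by sign(x_j-x_i) * sign(y_j-y_i).
  (1,2):dx=+4,dy=-14->D; (1,3):dx=-5,dy=+2->D; (1,4):dx=+1,dy=-10->D; (1,5):dx=+2,dy=-4->D
  (1,6):dx=+5,dy=-13->D; (1,7):dx=-4,dy=-8->C; (1,8):dx=+7,dy=-7->D; (1,9):dx=-2,dy=+3->D
  (1,10):dx=+8,dy=-2->D; (2,3):dx=-9,dy=+16->D; (2,4):dx=-3,dy=+4->D; (2,5):dx=-2,dy=+10->D
  (2,6):dx=+1,dy=+1->C; (2,7):dx=-8,dy=+6->D; (2,8):dx=+3,dy=+7->C; (2,9):dx=-6,dy=+17->D
  (2,10):dx=+4,dy=+12->C; (3,4):dx=+6,dy=-12->D; (3,5):dx=+7,dy=-6->D; (3,6):dx=+10,dy=-15->D
  (3,7):dx=+1,dy=-10->D; (3,8):dx=+12,dy=-9->D; (3,9):dx=+3,dy=+1->C; (3,10):dx=+13,dy=-4->D
  (4,5):dx=+1,dy=+6->C; (4,6):dx=+4,dy=-3->D; (4,7):dx=-5,dy=+2->D; (4,8):dx=+6,dy=+3->C
  (4,9):dx=-3,dy=+13->D; (4,10):dx=+7,dy=+8->C; (5,6):dx=+3,dy=-9->D; (5,7):dx=-6,dy=-4->C
  (5,8):dx=+5,dy=-3->D; (5,9):dx=-4,dy=+7->D; (5,10):dx=+6,dy=+2->C; (6,7):dx=-9,dy=+5->D
  (6,8):dx=+2,dy=+6->C; (6,9):dx=-7,dy=+16->D; (6,10):dx=+3,dy=+11->C; (7,8):dx=+11,dy=+1->C
  (7,9):dx=+2,dy=+11->C; (7,10):dx=+12,dy=+6->C; (8,9):dx=-9,dy=+10->D; (8,10):dx=+1,dy=+5->C
  (9,10):dx=+10,dy=-5->D
Step 2: C = 16, D = 29, total pairs = 45.
Step 3: tau = (C - D)/(n(n-1)/2) = (16 - 29)/45 = -0.288889.
Step 4: Exact two-sided p-value (enumerate n! = 3628800 permutations of y under H0): p = 0.291248.
Step 5: alpha = 0.1. fail to reject H0.

tau_b = -0.2889 (C=16, D=29), p = 0.291248, fail to reject H0.


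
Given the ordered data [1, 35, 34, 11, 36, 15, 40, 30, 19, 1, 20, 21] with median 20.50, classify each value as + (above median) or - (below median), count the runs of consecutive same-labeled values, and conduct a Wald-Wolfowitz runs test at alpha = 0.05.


Step 1: Compute median = 20.50; label A = above, B = below.
Labels in order: BAABABAABBBA  (n_A = 6, n_B = 6)
Step 2: Count runs R = 8.
Step 3: Under H0 (random ordering), E[R] = 2*n_A*n_B/(n_A+n_B) + 1 = 2*6*6/12 + 1 = 7.0000.
        Var[R] = 2*n_A*n_B*(2*n_A*n_B - n_A - n_B) / ((n_A+n_B)^2 * (n_A+n_B-1)) = 4320/1584 = 2.7273.
        SD[R] = 1.6514.
Step 4: Continuity-corrected z = (R - 0.5 - E[R]) / SD[R] = (8 - 0.5 - 7.0000) / 1.6514 = 0.3028.
Step 5: Two-sided p-value via normal approximation = 2*(1 - Phi(|z|)) = 0.762069.
Step 6: alpha = 0.05. fail to reject H0.

R = 8, z = 0.3028, p = 0.762069, fail to reject H0.


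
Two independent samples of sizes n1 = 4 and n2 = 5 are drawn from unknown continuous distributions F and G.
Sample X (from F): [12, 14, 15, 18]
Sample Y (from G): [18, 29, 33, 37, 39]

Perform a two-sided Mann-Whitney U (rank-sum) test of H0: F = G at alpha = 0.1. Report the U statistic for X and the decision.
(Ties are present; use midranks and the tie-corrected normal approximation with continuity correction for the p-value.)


Step 1: Combine and sort all 9 observations; assign midranks.
sorted (value, group): (12,X), (14,X), (15,X), (18,X), (18,Y), (29,Y), (33,Y), (37,Y), (39,Y)
ranks: 12->1, 14->2, 15->3, 18->4.5, 18->4.5, 29->6, 33->7, 37->8, 39->9
Step 2: Rank sum for X: R1 = 1 + 2 + 3 + 4.5 = 10.5.
Step 3: U_X = R1 - n1(n1+1)/2 = 10.5 - 4*5/2 = 10.5 - 10 = 0.5.
       U_Y = n1*n2 - U_X = 20 - 0.5 = 19.5.
Step 4: Ties are present, so use the tie-corrected normal approximation (with continuity correction) for the p-value.
Step 5: p-value = 0.026844; compare to alpha = 0.1. reject H0.

U_X = 0.5, p = 0.026844, reject H0 at alpha = 0.1.


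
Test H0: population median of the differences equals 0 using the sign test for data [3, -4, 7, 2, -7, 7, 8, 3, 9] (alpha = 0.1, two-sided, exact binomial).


Step 1: Discard zero differences. Original n = 9; n_eff = number of nonzero differences = 9.
Nonzero differences (with sign): +3, -4, +7, +2, -7, +7, +8, +3, +9
Step 2: Count signs: positive = 7, negative = 2.
Step 3: Under H0: P(positive) = 0.5, so the number of positives S ~ Bin(9, 0.5).
Step 4: Two-sided exact p-value = sum of Bin(9,0.5) probabilities at or below the observed probability = 0.179688.
Step 5: alpha = 0.1. fail to reject H0.

n_eff = 9, pos = 7, neg = 2, p = 0.179688, fail to reject H0.


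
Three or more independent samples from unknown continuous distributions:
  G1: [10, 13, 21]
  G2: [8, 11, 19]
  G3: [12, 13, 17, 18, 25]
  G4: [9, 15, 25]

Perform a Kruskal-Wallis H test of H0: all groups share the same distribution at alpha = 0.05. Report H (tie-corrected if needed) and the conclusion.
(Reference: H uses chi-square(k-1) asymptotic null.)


Step 1: Combine all N = 14 observations and assign midranks.
sorted (value, group, rank): (8,G2,1), (9,G4,2), (10,G1,3), (11,G2,4), (12,G3,5), (13,G1,6.5), (13,G3,6.5), (15,G4,8), (17,G3,9), (18,G3,10), (19,G2,11), (21,G1,12), (25,G3,13.5), (25,G4,13.5)
Step 2: Sum ranks within each group.
R_1 = 21.5 (n_1 = 3)
R_2 = 16 (n_2 = 3)
R_3 = 44 (n_3 = 5)
R_4 = 23.5 (n_4 = 3)
Step 3: H = 12/(N(N+1)) * sum(R_i^2/n_i) - 3(N+1)
     = 12/(14*15) * (21.5^2/3 + 16^2/3 + 44^2/5 + 23.5^2/3) - 3*15
     = 0.057143 * 810.7 - 45
     = 1.325714.
Step 4: Ties present; correction factor C = 1 - 12/(14^3 - 14) = 0.995604. Corrected H = 1.325714 / 0.995604 = 1.331567.
Step 5: Under H0, H ~ chi^2(3); p-value = 0.721651.
Step 6: alpha = 0.05. fail to reject H0.

H = 1.3316, df = 3, p = 0.721651, fail to reject H0.


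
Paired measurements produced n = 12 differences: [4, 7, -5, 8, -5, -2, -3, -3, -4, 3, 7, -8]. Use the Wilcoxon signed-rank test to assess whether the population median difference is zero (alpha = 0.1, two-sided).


Step 1: Drop any zero differences (none here) and take |d_i|.
|d| = [4, 7, 5, 8, 5, 2, 3, 3, 4, 3, 7, 8]
Step 2: Midrank |d_i| (ties get averaged ranks).
ranks: |4|->5.5, |7|->9.5, |5|->7.5, |8|->11.5, |5|->7.5, |2|->1, |3|->3, |3|->3, |4|->5.5, |3|->3, |7|->9.5, |8|->11.5
Step 3: Attach original signs; sum ranks with positive sign and with negative sign.
W+ = 5.5 + 9.5 + 11.5 + 3 + 9.5 = 39
W- = 7.5 + 7.5 + 1 + 3 + 3 + 5.5 + 11.5 = 39
(Check: W+ + W- = 78 should equal n(n+1)/2 = 78.)
Step 4: Test statistic W = min(W+, W-) = 39.
Step 5: Ties in |d|, so use the tie-corrected normal approximation.
        E[W] = n(n+1)/4 = 12*13/4 = 39.
        Tie groups: |d|=3 (t=3), |d|=4 (t=2), |d|=5 (t=2), |d|=7 (t=2), |d|=8 (t=2); sum(t^3 - t) = 48.
        Var[W] = n(n+1)(2n+1)/24 - sum(t^3-t)/48 = 3900/24 - 48/48 = 161.5.
        z = (W - E[W]) / sqrt(Var[W]) = (39 - 39) / 12.7083 = 0.0000.
        Two-sided p = 2*Phi(z) = 1.000000.
Step 6: alpha = 0.1. fail to reject H0.

W+ = 39, W- = 39, W = min = 39, p = 1.000000, fail to reject H0.


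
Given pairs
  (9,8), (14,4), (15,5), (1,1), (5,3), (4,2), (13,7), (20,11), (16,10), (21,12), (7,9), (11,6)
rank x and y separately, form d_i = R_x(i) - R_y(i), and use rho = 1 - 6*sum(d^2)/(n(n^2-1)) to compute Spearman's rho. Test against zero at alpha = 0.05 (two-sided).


Step 1: Rank x and y separately (midranks; no ties here).
rank(x): 9->5, 14->8, 15->9, 1->1, 5->3, 4->2, 13->7, 20->11, 16->10, 21->12, 7->4, 11->6
rank(y): 8->8, 4->4, 5->5, 1->1, 3->3, 2->2, 7->7, 11->11, 10->10, 12->12, 9->9, 6->6
Step 2: d_i = R_x(i) - R_y(i); compute d_i^2.
  (5-8)^2=9, (8-4)^2=16, (9-5)^2=16, (1-1)^2=0, (3-3)^2=0, (2-2)^2=0, (7-7)^2=0, (11-11)^2=0, (10-10)^2=0, (12-12)^2=0, (4-9)^2=25, (6-6)^2=0
sum(d^2) = 66.
Step 3: rho = 1 - 6*66 / (12*(12^2 - 1)) = 1 - 396/1716 = 0.769231.
Step 4: Under H0, t = rho * sqrt((n-2)/(1-rho^2)) = 3.8069 ~ t(10).
Step 5: Two-sided p-value from the t-distribution with 10 df = 0.003446.
Step 6: alpha = 0.05. reject H0.

rho = 0.7692, p = 0.003446, reject H0 at alpha = 0.05.


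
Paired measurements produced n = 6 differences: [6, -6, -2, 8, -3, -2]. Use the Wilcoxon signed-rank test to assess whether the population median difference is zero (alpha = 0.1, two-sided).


Step 1: Drop any zero differences (none here) and take |d_i|.
|d| = [6, 6, 2, 8, 3, 2]
Step 2: Midrank |d_i| (ties get averaged ranks).
ranks: |6|->4.5, |6|->4.5, |2|->1.5, |8|->6, |3|->3, |2|->1.5
Step 3: Attach original signs; sum ranks with positive sign and with negative sign.
W+ = 4.5 + 6 = 10.5
W- = 4.5 + 1.5 + 3 + 1.5 = 10.5
(Check: W+ + W- = 21 should equal n(n+1)/2 = 21.)
Step 4: Test statistic W = min(W+, W-) = 10.5.
Step 5: Ties in |d|, so use the tie-corrected normal approximation.
        E[W] = n(n+1)/4 = 6*7/4 = 10.5.
        Tie groups: |d|=2 (t=2), |d|=6 (t=2); sum(t^3 - t) = 12.
        Var[W] = n(n+1)(2n+1)/24 - sum(t^3-t)/48 = 546/24 - 12/48 = 22.5.
        z = (W - E[W]) / sqrt(Var[W]) = (10.5 - 10.5) / 4.7434 = 0.0000.
        Two-sided p = 2*Phi(z) = 1.000000.
Step 6: alpha = 0.1. fail to reject H0.

W+ = 10.5, W- = 10.5, W = min = 10.5, p = 1.000000, fail to reject H0.


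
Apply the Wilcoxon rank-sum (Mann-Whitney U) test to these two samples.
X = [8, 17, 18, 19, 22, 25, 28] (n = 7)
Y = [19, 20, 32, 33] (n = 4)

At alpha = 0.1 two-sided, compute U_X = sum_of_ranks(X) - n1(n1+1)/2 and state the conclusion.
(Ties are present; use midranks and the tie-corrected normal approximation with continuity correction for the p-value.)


Step 1: Combine and sort all 11 observations; assign midranks.
sorted (value, group): (8,X), (17,X), (18,X), (19,X), (19,Y), (20,Y), (22,X), (25,X), (28,X), (32,Y), (33,Y)
ranks: 8->1, 17->2, 18->3, 19->4.5, 19->4.5, 20->6, 22->7, 25->8, 28->9, 32->10, 33->11
Step 2: Rank sum for X: R1 = 1 + 2 + 3 + 4.5 + 7 + 8 + 9 = 34.5.
Step 3: U_X = R1 - n1(n1+1)/2 = 34.5 - 7*8/2 = 34.5 - 28 = 6.5.
       U_Y = n1*n2 - U_X = 28 - 6.5 = 21.5.
Step 4: Ties are present, so use the tie-corrected normal approximation (with continuity correction) for the p-value.
Step 5: p-value = 0.184875; compare to alpha = 0.1. fail to reject H0.

U_X = 6.5, p = 0.184875, fail to reject H0 at alpha = 0.1.


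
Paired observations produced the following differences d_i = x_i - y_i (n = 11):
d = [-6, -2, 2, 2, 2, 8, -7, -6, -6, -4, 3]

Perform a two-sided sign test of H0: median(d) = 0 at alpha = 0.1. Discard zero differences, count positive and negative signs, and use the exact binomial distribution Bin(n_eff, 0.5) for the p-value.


Step 1: Discard zero differences. Original n = 11; n_eff = number of nonzero differences = 11.
Nonzero differences (with sign): -6, -2, +2, +2, +2, +8, -7, -6, -6, -4, +3
Step 2: Count signs: positive = 5, negative = 6.
Step 3: Under H0: P(positive) = 0.5, so the number of positives S ~ Bin(11, 0.5).
Step 4: Two-sided exact p-value = sum of Bin(11,0.5) probabilities at or below the observed probability = 1.000000.
Step 5: alpha = 0.1. fail to reject H0.

n_eff = 11, pos = 5, neg = 6, p = 1.000000, fail to reject H0.


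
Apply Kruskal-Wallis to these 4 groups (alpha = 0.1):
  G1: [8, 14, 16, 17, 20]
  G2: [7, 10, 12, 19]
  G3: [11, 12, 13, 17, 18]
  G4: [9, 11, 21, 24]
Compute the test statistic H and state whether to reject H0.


Step 1: Combine all N = 18 observations and assign midranks.
sorted (value, group, rank): (7,G2,1), (8,G1,2), (9,G4,3), (10,G2,4), (11,G3,5.5), (11,G4,5.5), (12,G2,7.5), (12,G3,7.5), (13,G3,9), (14,G1,10), (16,G1,11), (17,G1,12.5), (17,G3,12.5), (18,G3,14), (19,G2,15), (20,G1,16), (21,G4,17), (24,G4,18)
Step 2: Sum ranks within each group.
R_1 = 51.5 (n_1 = 5)
R_2 = 27.5 (n_2 = 4)
R_3 = 48.5 (n_3 = 5)
R_4 = 43.5 (n_4 = 4)
Step 3: H = 12/(N(N+1)) * sum(R_i^2/n_i) - 3(N+1)
     = 12/(18*19) * (51.5^2/5 + 27.5^2/4 + 48.5^2/5 + 43.5^2/4) - 3*19
     = 0.035088 * 1663.03 - 57
     = 1.351754.
Step 4: Ties present; correction factor C = 1 - 18/(18^3 - 18) = 0.996904. Corrected H = 1.351754 / 0.996904 = 1.355952.
Step 5: Under H0, H ~ chi^2(3); p-value = 0.715891.
Step 6: alpha = 0.1. fail to reject H0.

H = 1.3560, df = 3, p = 0.715891, fail to reject H0.


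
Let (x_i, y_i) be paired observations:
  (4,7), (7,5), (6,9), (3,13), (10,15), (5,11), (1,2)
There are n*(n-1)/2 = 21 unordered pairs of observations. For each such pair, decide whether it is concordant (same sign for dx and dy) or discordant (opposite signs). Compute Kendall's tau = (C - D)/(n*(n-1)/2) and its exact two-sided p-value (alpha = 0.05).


Step 1: Enumerate the 21 unordered pairs (i,j) with i<j and classify each by sign(x_j-x_i) * sign(y_j-y_i).
  (1,2):dx=+3,dy=-2->D; (1,3):dx=+2,dy=+2->C; (1,4):dx=-1,dy=+6->D; (1,5):dx=+6,dy=+8->C
  (1,6):dx=+1,dy=+4->C; (1,7):dx=-3,dy=-5->C; (2,3):dx=-1,dy=+4->D; (2,4):dx=-4,dy=+8->D
  (2,5):dx=+3,dy=+10->C; (2,6):dx=-2,dy=+6->D; (2,7):dx=-6,dy=-3->C; (3,4):dx=-3,dy=+4->D
  (3,5):dx=+4,dy=+6->C; (3,6):dx=-1,dy=+2->D; (3,7):dx=-5,dy=-7->C; (4,5):dx=+7,dy=+2->C
  (4,6):dx=+2,dy=-2->D; (4,7):dx=-2,dy=-11->C; (5,6):dx=-5,dy=-4->C; (5,7):dx=-9,dy=-13->C
  (6,7):dx=-4,dy=-9->C
Step 2: C = 13, D = 8, total pairs = 21.
Step 3: tau = (C - D)/(n(n-1)/2) = (13 - 8)/21 = 0.238095.
Step 4: Exact two-sided p-value (enumerate n! = 5040 permutations of y under H0): p = 0.561905.
Step 5: alpha = 0.05. fail to reject H0.

tau_b = 0.2381 (C=13, D=8), p = 0.561905, fail to reject H0.


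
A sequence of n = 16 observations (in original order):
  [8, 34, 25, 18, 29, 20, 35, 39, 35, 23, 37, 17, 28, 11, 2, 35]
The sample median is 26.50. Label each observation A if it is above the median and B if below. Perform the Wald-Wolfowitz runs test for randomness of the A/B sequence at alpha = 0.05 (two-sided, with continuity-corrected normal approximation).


Step 1: Compute median = 26.50; label A = above, B = below.
Labels in order: BABBABAAABABABBA  (n_A = 8, n_B = 8)
Step 2: Count runs R = 12.
Step 3: Under H0 (random ordering), E[R] = 2*n_A*n_B/(n_A+n_B) + 1 = 2*8*8/16 + 1 = 9.0000.
        Var[R] = 2*n_A*n_B*(2*n_A*n_B - n_A - n_B) / ((n_A+n_B)^2 * (n_A+n_B-1)) = 14336/3840 = 3.7333.
        SD[R] = 1.9322.
Step 4: Continuity-corrected z = (R - 0.5 - E[R]) / SD[R] = (12 - 0.5 - 9.0000) / 1.9322 = 1.2939.
Step 5: Two-sided p-value via normal approximation = 2*(1 - Phi(|z|)) = 0.195709.
Step 6: alpha = 0.05. fail to reject H0.

R = 12, z = 1.2939, p = 0.195709, fail to reject H0.


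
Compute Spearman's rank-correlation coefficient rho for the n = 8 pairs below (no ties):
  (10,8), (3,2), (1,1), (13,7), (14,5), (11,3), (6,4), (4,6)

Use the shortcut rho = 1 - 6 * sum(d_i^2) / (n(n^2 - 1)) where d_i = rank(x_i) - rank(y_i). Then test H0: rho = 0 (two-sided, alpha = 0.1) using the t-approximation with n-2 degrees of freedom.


Step 1: Rank x and y separately (midranks; no ties here).
rank(x): 10->5, 3->2, 1->1, 13->7, 14->8, 11->6, 6->4, 4->3
rank(y): 8->8, 2->2, 1->1, 7->7, 5->5, 3->3, 4->4, 6->6
Step 2: d_i = R_x(i) - R_y(i); compute d_i^2.
  (5-8)^2=9, (2-2)^2=0, (1-1)^2=0, (7-7)^2=0, (8-5)^2=9, (6-3)^2=9, (4-4)^2=0, (3-6)^2=9
sum(d^2) = 36.
Step 3: rho = 1 - 6*36 / (8*(8^2 - 1)) = 1 - 216/504 = 0.571429.
Step 4: Under H0, t = rho * sqrt((n-2)/(1-rho^2)) = 1.7056 ~ t(6).
Step 5: Two-sided p-value from the t-distribution with 6 df = 0.138960.
Step 6: alpha = 0.1. fail to reject H0.

rho = 0.5714, p = 0.138960, fail to reject H0 at alpha = 0.1.


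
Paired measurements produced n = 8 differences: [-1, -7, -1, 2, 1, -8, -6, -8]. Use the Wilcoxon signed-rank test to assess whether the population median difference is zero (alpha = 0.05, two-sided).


Step 1: Drop any zero differences (none here) and take |d_i|.
|d| = [1, 7, 1, 2, 1, 8, 6, 8]
Step 2: Midrank |d_i| (ties get averaged ranks).
ranks: |1|->2, |7|->6, |1|->2, |2|->4, |1|->2, |8|->7.5, |6|->5, |8|->7.5
Step 3: Attach original signs; sum ranks with positive sign and with negative sign.
W+ = 4 + 2 = 6
W- = 2 + 6 + 2 + 7.5 + 5 + 7.5 = 30
(Check: W+ + W- = 36 should equal n(n+1)/2 = 36.)
Step 4: Test statistic W = min(W+, W-) = 6.
Step 5: Ties in |d|, so use the tie-corrected normal approximation.
        E[W] = n(n+1)/4 = 8*9/4 = 18.
        Tie groups: |d|=1 (t=3), |d|=8 (t=2); sum(t^3 - t) = 30.
        Var[W] = n(n+1)(2n+1)/24 - sum(t^3-t)/48 = 1224/24 - 30/48 = 50.375.
        z = (W - E[W]) / sqrt(Var[W]) = (6 - 18) / 7.0975 = -1.6907.
        Two-sided p = 2*Phi(z) = 0.090889.
Step 6: alpha = 0.05. fail to reject H0.

W+ = 6, W- = 30, W = min = 6, p = 0.090889, fail to reject H0.


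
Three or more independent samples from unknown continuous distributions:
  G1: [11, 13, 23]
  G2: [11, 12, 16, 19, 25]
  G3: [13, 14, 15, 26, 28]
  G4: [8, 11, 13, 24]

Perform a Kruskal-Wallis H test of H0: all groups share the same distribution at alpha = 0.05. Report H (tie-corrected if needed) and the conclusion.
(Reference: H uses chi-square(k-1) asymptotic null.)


Step 1: Combine all N = 17 observations and assign midranks.
sorted (value, group, rank): (8,G4,1), (11,G1,3), (11,G2,3), (11,G4,3), (12,G2,5), (13,G1,7), (13,G3,7), (13,G4,7), (14,G3,9), (15,G3,10), (16,G2,11), (19,G2,12), (23,G1,13), (24,G4,14), (25,G2,15), (26,G3,16), (28,G3,17)
Step 2: Sum ranks within each group.
R_1 = 23 (n_1 = 3)
R_2 = 46 (n_2 = 5)
R_3 = 59 (n_3 = 5)
R_4 = 25 (n_4 = 4)
Step 3: H = 12/(N(N+1)) * sum(R_i^2/n_i) - 3(N+1)
     = 12/(17*18) * (23^2/3 + 46^2/5 + 59^2/5 + 25^2/4) - 3*18
     = 0.039216 * 1451.98 - 54
     = 2.940523.
Step 4: Ties present; correction factor C = 1 - 48/(17^3 - 17) = 0.990196. Corrected H = 2.940523 / 0.990196 = 2.969637.
Step 5: Under H0, H ~ chi^2(3); p-value = 0.396330.
Step 6: alpha = 0.05. fail to reject H0.

H = 2.9696, df = 3, p = 0.396330, fail to reject H0.


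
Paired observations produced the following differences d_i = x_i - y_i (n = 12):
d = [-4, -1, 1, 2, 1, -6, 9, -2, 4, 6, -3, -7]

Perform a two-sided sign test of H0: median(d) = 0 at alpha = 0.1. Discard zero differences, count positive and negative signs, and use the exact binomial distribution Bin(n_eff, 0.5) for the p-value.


Step 1: Discard zero differences. Original n = 12; n_eff = number of nonzero differences = 12.
Nonzero differences (with sign): -4, -1, +1, +2, +1, -6, +9, -2, +4, +6, -3, -7
Step 2: Count signs: positive = 6, negative = 6.
Step 3: Under H0: P(positive) = 0.5, so the number of positives S ~ Bin(12, 0.5).
Step 4: Two-sided exact p-value = sum of Bin(12,0.5) probabilities at or below the observed probability = 1.000000.
Step 5: alpha = 0.1. fail to reject H0.

n_eff = 12, pos = 6, neg = 6, p = 1.000000, fail to reject H0.


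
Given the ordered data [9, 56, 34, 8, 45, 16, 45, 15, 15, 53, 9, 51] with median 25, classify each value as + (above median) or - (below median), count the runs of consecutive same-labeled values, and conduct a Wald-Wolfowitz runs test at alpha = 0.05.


Step 1: Compute median = 25; label A = above, B = below.
Labels in order: BAABABABBABA  (n_A = 6, n_B = 6)
Step 2: Count runs R = 10.
Step 3: Under H0 (random ordering), E[R] = 2*n_A*n_B/(n_A+n_B) + 1 = 2*6*6/12 + 1 = 7.0000.
        Var[R] = 2*n_A*n_B*(2*n_A*n_B - n_A - n_B) / ((n_A+n_B)^2 * (n_A+n_B-1)) = 4320/1584 = 2.7273.
        SD[R] = 1.6514.
Step 4: Continuity-corrected z = (R - 0.5 - E[R]) / SD[R] = (10 - 0.5 - 7.0000) / 1.6514 = 1.5138.
Step 5: Two-sided p-value via normal approximation = 2*(1 - Phi(|z|)) = 0.130070.
Step 6: alpha = 0.05. fail to reject H0.

R = 10, z = 1.5138, p = 0.130070, fail to reject H0.
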